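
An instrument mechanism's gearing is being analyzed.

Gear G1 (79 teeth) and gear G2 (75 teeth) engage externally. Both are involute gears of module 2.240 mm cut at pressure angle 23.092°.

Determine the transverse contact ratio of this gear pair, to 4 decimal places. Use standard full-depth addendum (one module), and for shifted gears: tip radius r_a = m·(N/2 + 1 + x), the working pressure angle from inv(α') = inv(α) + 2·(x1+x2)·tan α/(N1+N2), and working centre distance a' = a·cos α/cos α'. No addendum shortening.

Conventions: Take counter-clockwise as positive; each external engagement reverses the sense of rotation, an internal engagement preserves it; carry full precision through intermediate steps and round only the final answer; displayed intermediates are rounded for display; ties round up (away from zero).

single-mesh involute tooth geometry (79T engaging 75T at module 2.240)
base radii: r_b1 = 81.390652, r_b2 = 77.269607
tip radii: r_a1 = 90.720000, r_a2 = 86.240000
no profile shift: α' = α, a' = a
action lengths: √(r_a1²−r_b1²) = 40.070939, √(r_a2²−r_b2²) = 38.298113
base pitch p_b = π·m·cos α = 6.473323
CR = (40.070939 + 38.298113 − 172.480000·sin 23.09200°)/6.473323 = 1.656166
contact ratio ≈ 1.6562

1.6562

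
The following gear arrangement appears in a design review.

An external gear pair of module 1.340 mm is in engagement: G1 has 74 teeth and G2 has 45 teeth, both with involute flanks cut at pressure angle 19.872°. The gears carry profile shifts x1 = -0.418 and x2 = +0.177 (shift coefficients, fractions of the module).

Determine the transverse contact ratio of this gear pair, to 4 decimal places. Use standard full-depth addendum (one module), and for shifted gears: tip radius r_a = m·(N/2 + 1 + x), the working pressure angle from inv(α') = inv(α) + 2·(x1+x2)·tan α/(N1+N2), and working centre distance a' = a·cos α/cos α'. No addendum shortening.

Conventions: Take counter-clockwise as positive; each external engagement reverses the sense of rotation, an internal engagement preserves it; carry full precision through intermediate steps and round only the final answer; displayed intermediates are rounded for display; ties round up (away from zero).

recognized (one external pair, fixed centres): single-mesh tooth geometry, m = 1.340, N1 = 74, N2 = 45
base radii: r_b1 = 46.627727, r_b2 = 28.354699
tip radii: r_a1 = 50.359880, r_a2 = 31.727180
inv(α') = inv(19.872°) + 2·(-0.418+0.177)·tan α/(74+45) = 0.01314649  ⇒  α' = 19.20608°
a' = a·cos α / cos α' = 79.7300·cos 19.872°/cos 19.20608° = 79.401812
action lengths: √(r_a1²−r_b1²) = 19.025577, √(r_a2²−r_b2²) = 14.234641
base pitch p_b = π·m·cos α = 3.959063
CR = (19.025577 + 14.234641 − 79.401812·sin 19.20608°)/3.959063 = 1.803371
contact ratio ≈ 1.8034

1.8034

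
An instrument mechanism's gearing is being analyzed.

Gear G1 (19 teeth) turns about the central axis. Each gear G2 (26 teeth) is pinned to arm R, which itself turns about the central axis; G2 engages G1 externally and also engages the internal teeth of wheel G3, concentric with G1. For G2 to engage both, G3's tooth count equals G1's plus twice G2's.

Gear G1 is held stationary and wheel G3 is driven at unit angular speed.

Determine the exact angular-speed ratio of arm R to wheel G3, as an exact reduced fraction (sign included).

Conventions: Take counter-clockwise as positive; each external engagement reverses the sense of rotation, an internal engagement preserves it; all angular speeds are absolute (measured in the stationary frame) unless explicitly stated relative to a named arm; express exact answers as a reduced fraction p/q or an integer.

planetary set (19T centre, 26T on arm, 71T internal) — Willis relation
ring teeth: 19 + 2·26 = 71
19(ω_sun−ω_arm) = −71(ω_ring−ω_arm),  ω_sun = 0, ω_ring = 1
19(0−ω_arm) = −71(1−ω_arm)  ⇒  90·ω_arm = 71  ⇒  ω_arm = 71/90
ω_out/ω_in = 71/90

71/90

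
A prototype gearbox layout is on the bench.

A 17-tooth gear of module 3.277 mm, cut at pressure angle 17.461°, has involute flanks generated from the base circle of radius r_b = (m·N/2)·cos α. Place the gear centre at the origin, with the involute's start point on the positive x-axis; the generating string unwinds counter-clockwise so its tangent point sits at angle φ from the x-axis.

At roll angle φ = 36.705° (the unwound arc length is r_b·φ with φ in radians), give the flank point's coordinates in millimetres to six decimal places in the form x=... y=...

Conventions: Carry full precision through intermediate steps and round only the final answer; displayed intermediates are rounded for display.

recognized (one wheel, involute flank): single-mesh tooth geometry, m = 3.277, N = 17
pitch radius r_p = m·N/2 = 3.277·17/2 = 27.854500
base radius r_b = r_p·cos α = 27.854500·cos 17.461° = 26.571004
roll angle φ = 36.705° = 0.64062310 rad
x = r_b·(cos φ + φ·sin φ) = 31.476564
y = r_b·(sin φ − φ·cos φ) = 2.234423

x=31.476564 y=2.234423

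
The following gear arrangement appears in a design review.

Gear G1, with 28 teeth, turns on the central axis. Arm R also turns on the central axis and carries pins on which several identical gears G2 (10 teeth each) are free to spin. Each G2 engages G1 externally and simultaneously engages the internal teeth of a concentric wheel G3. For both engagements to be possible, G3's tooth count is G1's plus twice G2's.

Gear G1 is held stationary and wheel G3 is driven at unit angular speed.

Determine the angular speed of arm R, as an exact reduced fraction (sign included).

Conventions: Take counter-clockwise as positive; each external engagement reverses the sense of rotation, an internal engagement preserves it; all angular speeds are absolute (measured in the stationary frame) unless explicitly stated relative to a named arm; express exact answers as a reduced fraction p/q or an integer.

12/19

topology: planetary set — G1 28T / G2 10T / G3 48T, arm = carrier (Willis)
ring teeth: 28 + 2·10 = 48
28(ω_sun−ω_arm) = −48(ω_ring−ω_arm),  ω_sun = 0, ω_ring = 1
28(0−ω_arm) = −48(1−ω_arm)  ⇒  76·ω_arm = 48  ⇒  ω_arm = 12/19
exact speed ratio = 12/19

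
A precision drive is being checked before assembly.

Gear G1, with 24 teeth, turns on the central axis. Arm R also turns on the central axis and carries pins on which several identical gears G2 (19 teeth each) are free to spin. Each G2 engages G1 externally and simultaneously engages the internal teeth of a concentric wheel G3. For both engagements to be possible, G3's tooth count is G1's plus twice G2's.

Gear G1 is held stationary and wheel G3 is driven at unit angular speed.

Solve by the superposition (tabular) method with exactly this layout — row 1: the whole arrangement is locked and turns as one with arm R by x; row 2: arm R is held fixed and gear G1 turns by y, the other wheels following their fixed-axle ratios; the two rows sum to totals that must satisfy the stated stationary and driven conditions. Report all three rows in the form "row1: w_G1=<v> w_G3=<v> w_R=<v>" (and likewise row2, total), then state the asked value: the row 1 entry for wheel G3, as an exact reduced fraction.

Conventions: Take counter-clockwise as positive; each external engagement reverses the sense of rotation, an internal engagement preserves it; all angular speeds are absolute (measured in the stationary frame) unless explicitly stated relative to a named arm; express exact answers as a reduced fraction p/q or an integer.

recognized (axles ride arm R): planetary set, 24/19/62 teeth
row 1: whole set turns with the arm by x
row 2 (arm held, sun turns y): ω_ring = −(24/62)·y, ω_arm = 0
boundary: total ω_sun = x + y = 0 and total ω_ring = x − (24/62)·y = 1  ⇒  y = -31/43, x = 31/43
row 2 ring = −(24/62)·(-31/43) = 12/43
totals (row 1 + row 2): sun 31/43 + (-31/43) = 0, ring 31/43 + 12/43 = 1, arm 31/43 + 0 = 31/43
asked cell (row1, ring) = 31/43

row1: w_G1=31/43 w_G3=31/43 w_R=31/43
row2: w_G1=-31/43 w_G3=12/43 w_R=0
total: w_G1=0 w_G3=1 w_R=31/43
asked value: 31/43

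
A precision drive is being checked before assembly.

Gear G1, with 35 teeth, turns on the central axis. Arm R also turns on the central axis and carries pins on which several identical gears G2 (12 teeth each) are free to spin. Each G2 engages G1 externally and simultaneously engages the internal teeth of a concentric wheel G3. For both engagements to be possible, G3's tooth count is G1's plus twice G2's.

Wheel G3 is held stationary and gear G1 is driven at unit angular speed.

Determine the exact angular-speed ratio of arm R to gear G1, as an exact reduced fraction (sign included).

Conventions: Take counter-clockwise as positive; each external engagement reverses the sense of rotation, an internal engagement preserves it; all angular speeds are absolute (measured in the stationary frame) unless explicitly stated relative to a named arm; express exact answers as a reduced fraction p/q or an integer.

recognized (axles ride arm R): planetary set, 35/12/59 teeth
ring teeth: 35 + 2·12 = 59
35(ω_sun−ω_arm) = −59(ω_ring−ω_arm),  ω_ring = 0, ω_sun = 1
35(1−ω_arm) = −59(0−ω_arm)  ⇒  94·ω_arm = 35  ⇒  ω_arm = 35/94
ω_out/ω_in = 35/94

35/94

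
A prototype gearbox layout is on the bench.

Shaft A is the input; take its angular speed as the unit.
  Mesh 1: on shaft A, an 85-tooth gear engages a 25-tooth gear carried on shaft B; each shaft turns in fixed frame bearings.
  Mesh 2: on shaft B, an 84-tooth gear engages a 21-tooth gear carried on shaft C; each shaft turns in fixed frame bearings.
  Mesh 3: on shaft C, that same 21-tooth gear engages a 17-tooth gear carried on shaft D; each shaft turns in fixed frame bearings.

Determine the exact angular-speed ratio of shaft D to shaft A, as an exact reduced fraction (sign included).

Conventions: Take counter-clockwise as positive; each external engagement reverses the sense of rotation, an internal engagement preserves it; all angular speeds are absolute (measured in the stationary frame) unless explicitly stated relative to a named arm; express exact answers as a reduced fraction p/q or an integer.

-84/5

class = fixed-axis compound train [3 meshes; 3 ratios multiply, 3 sense flips]
mesh 1 [85T→25T]: running ratio 17/5, sense −
mesh 2 [84T→21T]: running ratio 68/5, sense +
mesh 3 [21T→17T]: running ratio 84/5, sense −
ω_out/ω_in = -84/5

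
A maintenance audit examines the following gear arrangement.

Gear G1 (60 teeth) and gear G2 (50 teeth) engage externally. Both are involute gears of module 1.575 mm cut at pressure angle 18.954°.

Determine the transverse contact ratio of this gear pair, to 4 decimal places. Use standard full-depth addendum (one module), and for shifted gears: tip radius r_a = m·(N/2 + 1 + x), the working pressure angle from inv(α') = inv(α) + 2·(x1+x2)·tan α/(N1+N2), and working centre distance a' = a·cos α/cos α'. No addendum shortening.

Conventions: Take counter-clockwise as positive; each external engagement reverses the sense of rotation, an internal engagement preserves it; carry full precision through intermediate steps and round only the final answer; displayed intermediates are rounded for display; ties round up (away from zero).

1.8300

class = single-mesh tooth geometry [involute pair 60T × 50T, m = 1.575]
base radii: r_b1 = 44.688089, r_b2 = 37.240074
tip radii: r_a1 = 48.825000, r_a2 = 40.950000
no profile shift: α' = α, a' = a
action lengths: √(r_a1²−r_b1²) = 19.668639, √(r_a2²−r_b2²) = 17.031717
base pitch p_b = π·m·cos α = 4.679726
CR = (19.668639 + 17.031717 − 86.625000·sin 18.95400°)/4.679726 = 1.829975
contact ratio ≈ 1.8300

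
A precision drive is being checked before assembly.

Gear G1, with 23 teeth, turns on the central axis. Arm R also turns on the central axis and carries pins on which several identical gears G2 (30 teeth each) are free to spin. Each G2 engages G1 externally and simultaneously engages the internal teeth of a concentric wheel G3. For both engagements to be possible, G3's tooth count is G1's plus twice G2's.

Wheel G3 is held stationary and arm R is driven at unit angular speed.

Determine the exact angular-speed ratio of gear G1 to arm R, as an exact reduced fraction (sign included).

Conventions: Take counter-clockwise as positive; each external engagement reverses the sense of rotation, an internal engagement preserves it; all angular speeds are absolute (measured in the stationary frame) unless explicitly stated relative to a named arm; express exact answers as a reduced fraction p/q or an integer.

planetary set (23T centre, 30T on arm, 83T internal) — Willis relation
ring teeth: 23 + 2·30 = 83
23(ω_sun−ω_arm) = −83(ω_ring−ω_arm),  ω_ring = 0, ω_arm = 1
ω_sun = 1 − (83/23)(0−1) = 106/23
ω_out/ω_in = 106/23

106/23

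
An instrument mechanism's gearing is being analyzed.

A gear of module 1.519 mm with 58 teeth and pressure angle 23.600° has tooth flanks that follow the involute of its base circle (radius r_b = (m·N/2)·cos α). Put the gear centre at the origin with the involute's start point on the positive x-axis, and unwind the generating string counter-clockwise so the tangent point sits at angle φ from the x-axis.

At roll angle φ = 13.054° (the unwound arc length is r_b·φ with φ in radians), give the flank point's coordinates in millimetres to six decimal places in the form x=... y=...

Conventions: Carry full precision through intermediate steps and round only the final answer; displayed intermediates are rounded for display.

topology: single-mesh involute geometry — m = 1.519, N = 58
pitch radius r_p = m·N/2 = 1.519·58/2 = 44.051000
base radius r_b = r_p·cos α = 44.051000·cos 23.600° = 40.366695
roll angle φ = 13.054° = 0.22783528 rad
x = r_b·(cos φ + φ·sin φ) = 41.400833
y = r_b·(sin φ − φ·cos φ) = 0.158310

x=41.400833 y=0.158310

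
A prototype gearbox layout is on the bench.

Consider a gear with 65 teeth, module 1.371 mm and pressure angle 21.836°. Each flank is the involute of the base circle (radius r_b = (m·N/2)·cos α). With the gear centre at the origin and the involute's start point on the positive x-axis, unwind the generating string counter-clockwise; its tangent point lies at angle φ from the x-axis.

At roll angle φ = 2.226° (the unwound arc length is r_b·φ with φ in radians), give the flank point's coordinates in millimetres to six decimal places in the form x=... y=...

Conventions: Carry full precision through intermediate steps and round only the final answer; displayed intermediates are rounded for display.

topology: single-mesh involute geometry — m = 1.371, N = 65
pitch radius r_p = m·N/2 = 1.371·65/2 = 44.557500
base radius r_b = r_p·cos α = 44.557500·cos 21.836° = 41.360602
roll angle φ = 2.226° = 0.03885103 rad
x = r_b·(cos φ + φ·sin φ) = 41.391805
y = r_b·(sin φ − φ·cos φ) = 0.000808

x=41.391805 y=0.000808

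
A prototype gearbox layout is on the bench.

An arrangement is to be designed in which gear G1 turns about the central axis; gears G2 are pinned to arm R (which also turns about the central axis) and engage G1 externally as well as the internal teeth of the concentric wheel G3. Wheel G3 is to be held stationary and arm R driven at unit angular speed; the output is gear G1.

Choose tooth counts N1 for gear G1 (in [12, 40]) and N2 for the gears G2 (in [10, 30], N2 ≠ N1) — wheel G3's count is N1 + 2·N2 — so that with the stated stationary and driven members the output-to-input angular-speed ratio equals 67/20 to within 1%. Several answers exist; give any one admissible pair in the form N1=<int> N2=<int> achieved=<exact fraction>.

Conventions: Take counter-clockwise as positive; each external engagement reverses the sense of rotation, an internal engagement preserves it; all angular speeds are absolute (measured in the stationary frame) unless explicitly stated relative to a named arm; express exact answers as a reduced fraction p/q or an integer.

class = planetary set [ratio 67/20 wanted; Willis about the carrier]
Willis with ω_ring = 0: ω_sun/ω_arm = (N1+N3)/N1; set equal to 67/20  ⇒  N3/N1 = 67/20 − 1 = 47/20
N3 = N1 + 2·N2  ⇒  N2/N1 = (N3/N1 − 1)/2 = (47/20 − 1)/2 = 27/40
smallest multiple with N1 ≥ 12 and N2 ≥ 10: k = 1  ⇒  N1 = 1·40 = 40, N2 = 1·27 = 27 (N1 ≤ 40, N2 ≤ 30, N2 ≠ N1 ✓), N3 = 40 + 2·27 = 94
check: (N1+N3)/N1 with N1 = 40, N3 = 94 gives 67/20; |achieved − target| = 0 ≤ 67/2000 ✓

N1=40 N2=27 achieved=67/20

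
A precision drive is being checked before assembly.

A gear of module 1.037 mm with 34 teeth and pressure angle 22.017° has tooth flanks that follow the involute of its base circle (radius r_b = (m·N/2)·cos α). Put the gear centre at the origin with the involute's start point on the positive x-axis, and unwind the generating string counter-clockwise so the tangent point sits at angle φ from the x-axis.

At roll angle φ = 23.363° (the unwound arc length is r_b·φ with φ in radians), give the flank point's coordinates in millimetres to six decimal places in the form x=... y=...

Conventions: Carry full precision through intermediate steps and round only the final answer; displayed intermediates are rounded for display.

class = single-mesh tooth geometry [base-circle involute, m = 1.037, 34T]
pitch radius r_p = m·N/2 = 1.037·34/2 = 17.629000
base radius r_b = r_p·cos α = 17.629000·cos 22.017° = 16.343364
roll angle φ = 23.363° = 0.40776127 rad
x = r_b·(cos φ + φ·sin φ) = 17.646106
y = r_b·(sin φ − φ·cos φ) = 0.363245

x=17.646106 y=0.363245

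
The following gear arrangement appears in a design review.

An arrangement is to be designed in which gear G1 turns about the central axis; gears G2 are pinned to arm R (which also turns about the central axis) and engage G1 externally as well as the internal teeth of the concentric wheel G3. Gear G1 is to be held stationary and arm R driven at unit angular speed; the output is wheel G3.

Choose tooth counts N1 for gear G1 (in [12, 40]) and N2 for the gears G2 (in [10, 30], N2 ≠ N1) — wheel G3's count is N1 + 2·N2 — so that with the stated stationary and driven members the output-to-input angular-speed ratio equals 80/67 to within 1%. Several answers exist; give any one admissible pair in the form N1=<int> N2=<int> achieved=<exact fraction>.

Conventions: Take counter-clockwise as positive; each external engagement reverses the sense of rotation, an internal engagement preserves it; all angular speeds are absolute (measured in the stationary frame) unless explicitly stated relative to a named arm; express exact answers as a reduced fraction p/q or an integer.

N1=13 N2=27 achieved=80/67

planetary set to be sized for 80/67 (Willis relation)
Willis with ω_sun = 0: ω_ring/ω_arm = (N1+N3)/N3; set equal to 80/67  ⇒  N3/N1 = 1/(80/67 − 1) = 67/13
N3 = N1 + 2·N2  ⇒  N2/N1 = (N3/N1 − 1)/2 = (67/13 − 1)/2 = 27/13
smallest multiple with N1 ≥ 12 and N2 ≥ 10: k = 1  ⇒  N1 = 1·13 = 13, N2 = 1·27 = 27 (N1 ≤ 40, N2 ≤ 30, N2 ≠ N1 ✓), N3 = 13 + 2·27 = 67
check: (N1+N3)/N3 with N1 = 13, N3 = 67 gives 80/67; |achieved − target| = 0 ≤ 4/335 ✓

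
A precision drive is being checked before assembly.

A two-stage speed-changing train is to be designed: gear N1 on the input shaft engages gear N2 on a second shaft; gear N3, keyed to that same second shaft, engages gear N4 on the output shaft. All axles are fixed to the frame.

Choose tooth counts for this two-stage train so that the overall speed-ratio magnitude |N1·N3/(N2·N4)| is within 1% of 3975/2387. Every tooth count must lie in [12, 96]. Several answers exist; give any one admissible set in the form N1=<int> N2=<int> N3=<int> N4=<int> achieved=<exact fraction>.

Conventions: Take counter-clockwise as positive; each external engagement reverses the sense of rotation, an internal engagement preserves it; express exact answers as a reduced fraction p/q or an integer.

N1=53 N2=31 N3=75 N4=77 achieved=3975/2387

design class (target 3975/2387): fixed-axis compound train
target = 3975/2387 in lowest terms: an exact hit needs N1·N3 = k·3975 and N2·N4 = k·2387 for one integer k, every count in [12, 96]; additionally prefer no 1:1 stage (N1 ≠ N2, N3 ≠ N4)
k = 1: N1·N3 = 3975 = 53·75, N2·N4 = 2387 = 31·77
achieved = 53·75/(31·77) = 3975/2387; |achieved − target| = 0 ≤ 159/9548 ✓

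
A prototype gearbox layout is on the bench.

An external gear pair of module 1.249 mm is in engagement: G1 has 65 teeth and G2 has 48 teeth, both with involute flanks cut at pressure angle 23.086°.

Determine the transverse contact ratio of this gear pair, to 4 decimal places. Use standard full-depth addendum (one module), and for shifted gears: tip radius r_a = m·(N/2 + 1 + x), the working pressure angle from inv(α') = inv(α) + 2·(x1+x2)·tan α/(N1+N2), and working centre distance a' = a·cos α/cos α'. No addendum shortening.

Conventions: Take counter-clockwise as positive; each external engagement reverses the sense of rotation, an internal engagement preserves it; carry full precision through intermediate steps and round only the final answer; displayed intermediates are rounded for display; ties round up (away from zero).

single-mesh involute tooth geometry (65T engaging 48T at module 1.249)
base radii: r_b1 = 37.341744, r_b2 = 27.575442
tip radii: r_a1 = 41.841500, r_a2 = 31.225000
no profile shift: α' = α, a' = a
action lengths: √(r_a1²−r_b1²) = 18.876049, √(r_a2²−r_b2²) = 14.649083
base pitch p_b = π·m·cos α = 3.609617
CR = (18.876049 + 14.649083 − 70.568500·sin 23.08600°)/3.609617 = 1.621876
contact ratio ≈ 1.6219

1.6219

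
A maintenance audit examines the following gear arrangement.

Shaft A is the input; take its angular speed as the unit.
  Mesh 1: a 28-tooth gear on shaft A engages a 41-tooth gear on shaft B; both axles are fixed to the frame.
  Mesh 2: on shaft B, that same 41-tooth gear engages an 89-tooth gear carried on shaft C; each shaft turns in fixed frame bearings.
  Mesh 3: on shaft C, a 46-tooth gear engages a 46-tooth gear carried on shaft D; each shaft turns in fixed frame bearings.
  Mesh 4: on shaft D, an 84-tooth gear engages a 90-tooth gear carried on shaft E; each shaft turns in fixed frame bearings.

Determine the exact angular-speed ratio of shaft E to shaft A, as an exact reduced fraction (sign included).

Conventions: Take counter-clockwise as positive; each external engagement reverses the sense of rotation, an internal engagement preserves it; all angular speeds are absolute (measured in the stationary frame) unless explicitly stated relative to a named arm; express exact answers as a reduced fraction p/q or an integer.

392/1335

class = fixed-axis compound train [4 meshes; 4 ratios multiply, 4 sense flips]
mesh 1 [28T→41T]: running ratio 28/41, sense −
mesh 2 [41T→89T]: running ratio 28/89, sense +
mesh 3 [46T→46T]: running ratio 28/89, sense −
mesh 4 [84T→90T]: running ratio 392/1335, sense +
ω_out/ω_in = 392/1335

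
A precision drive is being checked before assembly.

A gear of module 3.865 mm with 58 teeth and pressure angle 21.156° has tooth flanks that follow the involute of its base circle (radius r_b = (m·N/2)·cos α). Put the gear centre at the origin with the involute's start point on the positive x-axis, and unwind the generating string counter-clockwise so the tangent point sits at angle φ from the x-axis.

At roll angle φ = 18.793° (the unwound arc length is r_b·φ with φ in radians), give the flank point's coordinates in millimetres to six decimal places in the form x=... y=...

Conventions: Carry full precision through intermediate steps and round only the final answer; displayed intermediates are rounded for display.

x=110.003179 y=1.216363

single-mesh involute tooth geometry (58T wheel at module 3.865)
pitch radius r_p = m·N/2 = 3.865·58/2 = 112.085000
base radius r_b = r_p·cos α = 112.085000·cos 21.156° = 104.530609
roll angle φ = 18.793° = 0.32799973 rad
x = r_b·(cos φ + φ·sin φ) = 110.003179
y = r_b·(sin φ − φ·cos φ) = 1.216363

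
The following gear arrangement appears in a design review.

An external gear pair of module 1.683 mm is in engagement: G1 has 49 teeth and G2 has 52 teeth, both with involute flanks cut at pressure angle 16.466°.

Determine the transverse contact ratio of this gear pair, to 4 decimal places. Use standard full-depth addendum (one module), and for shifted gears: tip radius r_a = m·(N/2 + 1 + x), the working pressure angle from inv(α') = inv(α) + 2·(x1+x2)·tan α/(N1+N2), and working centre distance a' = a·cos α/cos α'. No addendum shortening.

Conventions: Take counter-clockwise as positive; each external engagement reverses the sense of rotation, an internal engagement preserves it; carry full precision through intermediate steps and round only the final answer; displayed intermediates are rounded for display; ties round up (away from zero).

class = single-mesh tooth geometry [involute pair 49T × 52T, m = 1.683]
base radii: r_b1 = 39.542436, r_b2 = 41.963401
tip radii: r_a1 = 42.916500, r_a2 = 45.441000
no profile shift: α' = α, a' = a
action lengths: √(r_a1²−r_b1²) = 16.679980, √(r_a2²−r_b2²) = 17.434375
base pitch p_b = π·m·cos α = 5.070458
CR = (16.679980 + 17.434375 − 84.991500·sin 16.46600°)/5.070458 = 1.976907
contact ratio ≈ 1.9769

1.9769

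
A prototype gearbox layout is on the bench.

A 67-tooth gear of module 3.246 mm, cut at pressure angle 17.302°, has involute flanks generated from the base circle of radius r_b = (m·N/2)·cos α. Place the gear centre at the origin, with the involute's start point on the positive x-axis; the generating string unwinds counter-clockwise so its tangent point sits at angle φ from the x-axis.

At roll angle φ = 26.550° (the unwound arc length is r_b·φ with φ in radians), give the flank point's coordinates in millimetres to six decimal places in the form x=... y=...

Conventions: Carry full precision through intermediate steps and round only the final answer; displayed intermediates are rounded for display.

x=114.375718 y=3.370027

topology: single-mesh involute geometry — m = 3.246, N = 67
pitch radius r_p = m·N/2 = 3.246·67/2 = 108.741000
base radius r_b = r_p·cos α = 108.741000·cos 17.302° = 103.820515
roll angle φ = 26.550° = 0.46338492 rad
x = r_b·(cos φ + φ·sin φ) = 114.375718
y = r_b·(sin φ − φ·cos φ) = 3.370027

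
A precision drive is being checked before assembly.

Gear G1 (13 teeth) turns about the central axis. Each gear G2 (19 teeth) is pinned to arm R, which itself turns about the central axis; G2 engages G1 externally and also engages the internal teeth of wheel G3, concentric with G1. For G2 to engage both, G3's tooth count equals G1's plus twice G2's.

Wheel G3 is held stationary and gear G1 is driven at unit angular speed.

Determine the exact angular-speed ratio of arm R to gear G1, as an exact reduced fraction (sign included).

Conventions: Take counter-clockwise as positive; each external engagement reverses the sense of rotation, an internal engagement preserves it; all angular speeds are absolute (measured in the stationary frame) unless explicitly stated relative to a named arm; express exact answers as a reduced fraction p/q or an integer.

class = planetary set [G3 = 13+2·19 = 51; Willis about the carrier]
ring teeth: 13 + 2·19 = 51
13(ω_sun−ω_arm) = −51(ω_ring−ω_arm),  ω_ring = 0, ω_sun = 1
13(1−ω_arm) = −51(0−ω_arm)  ⇒  64·ω_arm = 13  ⇒  ω_arm = 13/64
ω_out/ω_in = 13/64

13/64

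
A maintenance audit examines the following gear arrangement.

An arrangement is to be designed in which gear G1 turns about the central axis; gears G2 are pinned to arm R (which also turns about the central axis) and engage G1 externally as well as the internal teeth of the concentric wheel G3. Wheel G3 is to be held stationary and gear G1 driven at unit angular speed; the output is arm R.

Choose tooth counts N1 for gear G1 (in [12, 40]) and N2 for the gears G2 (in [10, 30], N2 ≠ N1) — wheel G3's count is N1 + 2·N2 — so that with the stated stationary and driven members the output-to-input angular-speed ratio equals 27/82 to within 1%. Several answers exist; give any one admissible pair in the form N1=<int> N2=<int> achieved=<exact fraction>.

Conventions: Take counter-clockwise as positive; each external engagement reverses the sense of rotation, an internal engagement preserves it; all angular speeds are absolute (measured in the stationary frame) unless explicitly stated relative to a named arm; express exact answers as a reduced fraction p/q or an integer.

N1=27 N2=14 achieved=27/82

class = planetary set [ratio 27/82 wanted; Willis about the carrier]
Willis with ω_ring = 0: ω_arm/ω_sun = N1/(N1+N3); set equal to 27/82  ⇒  N3/N1 = 1/(27/82) − 1 = 55/27
N3 = N1 + 2·N2  ⇒  N2/N1 = (N3/N1 − 1)/2 = (55/27 − 1)/2 = 14/27
smallest multiple with N1 ≥ 12 and N2 ≥ 10: k = 1  ⇒  N1 = 1·27 = 27, N2 = 1·14 = 14 (N1 ≤ 40, N2 ≤ 30, N2 ≠ N1 ✓), N3 = 27 + 2·14 = 55
check: N1/(N1+N3) with N1 = 27, N3 = 55 gives 27/82; |achieved − target| = 0 ≤ 27/8200 ✓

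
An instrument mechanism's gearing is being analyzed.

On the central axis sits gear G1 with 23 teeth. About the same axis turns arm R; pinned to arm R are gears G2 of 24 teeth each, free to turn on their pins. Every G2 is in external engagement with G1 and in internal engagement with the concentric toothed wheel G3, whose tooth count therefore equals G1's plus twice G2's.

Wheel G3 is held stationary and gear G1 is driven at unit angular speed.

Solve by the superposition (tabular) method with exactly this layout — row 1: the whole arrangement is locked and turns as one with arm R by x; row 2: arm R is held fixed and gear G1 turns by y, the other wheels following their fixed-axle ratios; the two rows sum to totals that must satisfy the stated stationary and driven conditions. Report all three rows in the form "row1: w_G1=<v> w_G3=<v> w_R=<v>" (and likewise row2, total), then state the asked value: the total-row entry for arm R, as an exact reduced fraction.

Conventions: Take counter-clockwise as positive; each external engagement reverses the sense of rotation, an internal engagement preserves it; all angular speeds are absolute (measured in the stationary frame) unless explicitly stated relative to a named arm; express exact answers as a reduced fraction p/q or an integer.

row1: w_G1=23/94 w_G3=23/94 w_R=23/94
row2: w_G1=71/94 w_G3=-23/94 w_R=0
total: w_G1=1 w_G3=0 w_R=23/94
asked value: 23/94

class = planetary set [G3 = 23+2·24 = 71; Willis about the carrier]
row 1 — lock + rotate with arm: ω_sun = ω_ring = ω_arm = x
row 2 (arm held, sun turns y): ω_ring = −(23/71)·y, ω_arm = 0
boundary: total ω_ring = x − (23/71)·y = 0 and total ω_sun = x + y = 1  ⇒  y = 71/94, x = 23/94
row 2 ring = −(23/71)·71/94 = -23/94
totals (row 1 + row 2): sun 23/94 + 71/94 = 1, ring 23/94 + (-23/94) = 0, arm 23/94 + 0 = 23/94
asked cell (total, arm) = 23/94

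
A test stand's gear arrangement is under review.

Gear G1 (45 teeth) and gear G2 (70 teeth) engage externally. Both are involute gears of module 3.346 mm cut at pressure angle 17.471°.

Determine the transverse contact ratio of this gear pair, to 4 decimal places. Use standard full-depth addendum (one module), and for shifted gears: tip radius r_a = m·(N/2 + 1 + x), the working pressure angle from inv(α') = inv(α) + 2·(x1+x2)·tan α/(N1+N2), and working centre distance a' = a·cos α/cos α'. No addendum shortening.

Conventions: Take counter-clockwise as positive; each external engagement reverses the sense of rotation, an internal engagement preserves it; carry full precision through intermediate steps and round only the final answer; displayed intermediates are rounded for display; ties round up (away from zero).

single-mesh involute tooth geometry (45T engaging 70T at module 3.346)
base radii: r_b1 = 71.812030, r_b2 = 111.707602
tip radii: r_a1 = 78.631000, r_a2 = 120.456000
no profile shift: α' = α, a' = a
action lengths: √(r_a1²−r_b1²) = 32.029151, √(r_a2²−r_b2²) = 45.067278
base pitch p_b = π·m·cos α = 10.026851
CR = (32.029151 + 45.067278 − 192.395000·sin 17.47100°)/10.026851 = 1.928324
contact ratio ≈ 1.9283

1.9283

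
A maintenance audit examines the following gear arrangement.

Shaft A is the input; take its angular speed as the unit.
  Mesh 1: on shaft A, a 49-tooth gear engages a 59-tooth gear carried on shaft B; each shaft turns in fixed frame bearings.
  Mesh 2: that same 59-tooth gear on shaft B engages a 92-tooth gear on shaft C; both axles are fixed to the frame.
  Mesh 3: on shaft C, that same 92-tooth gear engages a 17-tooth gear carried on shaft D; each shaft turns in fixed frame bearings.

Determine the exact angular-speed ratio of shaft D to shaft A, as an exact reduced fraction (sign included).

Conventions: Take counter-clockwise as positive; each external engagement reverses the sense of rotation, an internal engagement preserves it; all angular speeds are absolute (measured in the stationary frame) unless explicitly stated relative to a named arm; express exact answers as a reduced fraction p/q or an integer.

-49/17

class = fixed-axis compound train [3 meshes; 3 ratios multiply, 3 sense flips]
mesh 1 [49T→59T]: running ratio 49/59, sense −
mesh 2 [59T→92T]: running ratio 49/92, sense +
mesh 3 [92T→17T]: running ratio 49/17, sense −
ω_out/ω_in = -49/17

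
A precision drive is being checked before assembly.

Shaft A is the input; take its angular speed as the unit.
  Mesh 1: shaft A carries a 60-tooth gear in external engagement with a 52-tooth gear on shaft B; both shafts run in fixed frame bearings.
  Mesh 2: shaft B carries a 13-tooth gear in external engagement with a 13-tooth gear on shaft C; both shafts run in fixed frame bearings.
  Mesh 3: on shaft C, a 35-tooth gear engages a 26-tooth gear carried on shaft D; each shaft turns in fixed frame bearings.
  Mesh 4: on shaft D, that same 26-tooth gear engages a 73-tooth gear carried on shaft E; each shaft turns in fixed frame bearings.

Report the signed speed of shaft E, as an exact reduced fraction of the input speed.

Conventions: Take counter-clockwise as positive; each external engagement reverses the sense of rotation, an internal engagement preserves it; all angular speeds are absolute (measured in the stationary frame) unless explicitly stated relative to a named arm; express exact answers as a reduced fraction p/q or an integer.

4-mesh fixed-axis compound train (all bearings frame-fixed)
mesh 1 [60T→52T]: |ω|/ω_in = 1×60/52 = 15/13, sense flips to −
mesh 2 [13T→13T]: |ω|/ω_in = (15/13)×13/13 = 15/13, sense flips to +
mesh 3 [35T→26T]: |ω|/ω_in = (15/13)×35/26 = 525/338, sense flips to −
mesh 4 [26T→73T]: |ω|/ω_in = (525/338)×26/73 = 525/949, sense flips to +
signed output speed (× input speed) = 525/949

525/949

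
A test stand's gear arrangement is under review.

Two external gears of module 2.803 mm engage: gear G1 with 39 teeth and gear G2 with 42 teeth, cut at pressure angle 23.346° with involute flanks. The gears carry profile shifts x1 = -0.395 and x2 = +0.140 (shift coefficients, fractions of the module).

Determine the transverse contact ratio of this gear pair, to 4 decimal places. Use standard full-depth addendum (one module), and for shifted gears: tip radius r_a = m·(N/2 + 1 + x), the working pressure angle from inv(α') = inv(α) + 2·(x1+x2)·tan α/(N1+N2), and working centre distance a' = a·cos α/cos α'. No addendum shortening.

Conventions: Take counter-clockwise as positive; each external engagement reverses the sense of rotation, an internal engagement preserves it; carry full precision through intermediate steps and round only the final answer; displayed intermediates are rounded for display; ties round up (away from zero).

topology: single-mesh involute geometry — m = 2.803, 39T/42T pair
base radii: r_b1 = 50.183528, r_b2 = 54.043799
tip radii: r_a1 = 56.354315, r_a2 = 62.058420
inv(α') = inv(23.346°) + 2·(-0.395+0.140)·tan α/(39+42) = 0.02143795  ⇒  α' = 22.47441°
a' = a·cos α / cos α' = 113.5215·cos 23.346°/cos 22.47441° = 112.793992
action lengths: √(r_a1²−r_b1²) = 25.640249, √(r_a2²−r_b2²) = 30.504348
base pitch p_b = π·m·cos α = 8.084933
CR = (25.640249 + 30.504348 − 112.793992·sin 22.47441°)/8.084933 = 1.611238
contact ratio ≈ 1.6112

1.6112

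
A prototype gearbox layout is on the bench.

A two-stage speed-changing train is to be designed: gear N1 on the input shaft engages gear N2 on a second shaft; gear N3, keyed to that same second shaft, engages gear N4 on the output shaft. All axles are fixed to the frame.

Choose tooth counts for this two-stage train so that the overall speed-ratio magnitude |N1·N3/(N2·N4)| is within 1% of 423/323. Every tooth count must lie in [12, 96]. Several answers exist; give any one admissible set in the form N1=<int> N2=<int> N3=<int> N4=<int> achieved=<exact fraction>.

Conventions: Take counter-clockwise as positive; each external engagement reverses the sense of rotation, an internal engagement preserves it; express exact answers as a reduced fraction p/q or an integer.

2-stage fixed-axis compound train for ratio 423/323
target = 423/323 in lowest terms: an exact hit needs N1·N3 = k·423 and N2·N4 = k·323 for one integer k, every count in [12, 96]; additionally prefer no 1:1 stage (N1 ≠ N2, N3 ≠ N4)
k = 1: no 1:1-free in-range split of k·423 and k·323 into factor pairs; take k = 2
k = 2: N1·N3 = 846 = 18·47, N2·N4 = 646 = 17·38
achieved = 18·47/(17·38) = 423/323; |achieved − target| = 0 ≤ 423/32300 ✓

N1=18 N2=17 N3=47 N4=38 achieved=423/323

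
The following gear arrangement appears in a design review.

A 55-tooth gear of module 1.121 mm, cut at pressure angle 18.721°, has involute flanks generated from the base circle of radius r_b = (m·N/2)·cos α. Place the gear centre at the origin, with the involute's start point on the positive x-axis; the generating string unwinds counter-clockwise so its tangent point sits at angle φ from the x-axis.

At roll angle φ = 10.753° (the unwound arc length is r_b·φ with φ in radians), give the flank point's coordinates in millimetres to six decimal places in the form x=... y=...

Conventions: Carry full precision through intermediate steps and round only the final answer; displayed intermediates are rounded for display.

x=29.706161 y=0.064106

recognized (one wheel, involute flank): single-mesh tooth geometry, m = 1.121, N = 55
pitch radius r_p = m·N/2 = 1.121·55/2 = 30.827500
base radius r_b = r_p·cos α = 30.827500·cos 18.721° = 29.196500
roll angle φ = 10.753° = 0.18767525 rad
x = r_b·(cos φ + φ·sin φ) = 29.706161
y = r_b·(sin φ − φ·cos φ) = 0.064106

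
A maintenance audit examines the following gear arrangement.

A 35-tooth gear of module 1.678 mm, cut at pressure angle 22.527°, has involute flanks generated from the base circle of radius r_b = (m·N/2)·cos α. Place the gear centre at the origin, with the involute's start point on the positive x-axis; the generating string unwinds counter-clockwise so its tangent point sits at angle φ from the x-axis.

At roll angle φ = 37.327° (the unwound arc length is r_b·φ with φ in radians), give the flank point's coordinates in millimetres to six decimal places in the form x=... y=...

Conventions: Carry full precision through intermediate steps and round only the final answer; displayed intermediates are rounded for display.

single-mesh involute tooth geometry (35T wheel at module 1.678)
pitch radius r_p = m·N/2 = 1.678·35/2 = 29.365000
base radius r_b = r_p·cos α = 29.365000·cos 22.527° = 27.124424
roll angle φ = 37.327° = 0.65147905 rad
x = r_b·(cos φ + φ·sin φ) = 32.284052
y = r_b·(sin φ − φ·cos φ) = 2.395493

x=32.284052 y=2.395493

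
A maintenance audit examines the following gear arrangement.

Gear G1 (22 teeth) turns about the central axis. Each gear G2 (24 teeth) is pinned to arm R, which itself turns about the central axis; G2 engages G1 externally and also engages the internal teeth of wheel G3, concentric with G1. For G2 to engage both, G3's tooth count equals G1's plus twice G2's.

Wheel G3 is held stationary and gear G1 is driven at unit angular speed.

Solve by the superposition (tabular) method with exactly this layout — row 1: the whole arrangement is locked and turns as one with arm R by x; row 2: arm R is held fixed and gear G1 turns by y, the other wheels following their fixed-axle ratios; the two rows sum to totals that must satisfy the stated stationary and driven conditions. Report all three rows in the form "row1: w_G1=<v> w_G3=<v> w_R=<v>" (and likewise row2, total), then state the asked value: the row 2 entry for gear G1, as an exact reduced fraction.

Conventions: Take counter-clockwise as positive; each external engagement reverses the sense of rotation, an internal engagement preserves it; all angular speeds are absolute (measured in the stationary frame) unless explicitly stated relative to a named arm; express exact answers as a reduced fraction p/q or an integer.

row1: w_G1=11/46 w_G3=11/46 w_R=11/46
row2: w_G1=35/46 w_G3=-11/46 w_R=0
total: w_G1=1 w_G3=0 w_R=11/46
asked value: 35/46

topology: planetary set — G1 22T / G2 24T / G3 70T, arm = carrier (Willis)
superposition row 1 [locked train]: every member turns x
superposition row 2 [arm held]: sun y, ring −(22/70)·y, arm 0
boundary: total ω_ring = x − (22/70)·y = 0 and total ω_sun = x + y = 1  ⇒  y = 35/46, x = 11/46
row 2 ring = −(22/70)·35/46 = -11/46
totals (row 1 + row 2): sun 11/46 + 35/46 = 1, ring 11/46 + (-11/46) = 0, arm 11/46 + 0 = 11/46
asked cell (row2, sun) = 35/46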